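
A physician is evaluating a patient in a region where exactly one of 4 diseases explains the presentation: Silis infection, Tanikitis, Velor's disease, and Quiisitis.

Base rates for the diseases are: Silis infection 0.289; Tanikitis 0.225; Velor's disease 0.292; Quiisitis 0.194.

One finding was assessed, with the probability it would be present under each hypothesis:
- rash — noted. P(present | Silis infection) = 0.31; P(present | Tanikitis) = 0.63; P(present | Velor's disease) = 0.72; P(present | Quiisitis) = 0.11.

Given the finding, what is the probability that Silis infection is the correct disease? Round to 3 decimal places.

By Bayes' rule, the unnormalized weight for each hypothesis is prior × likelihood:
  Silis infection: 0.289 × 0.31 = 0.08959
  Tanikitis: 0.225 × 0.63 = 0.14175
  Velor's disease: 0.292 × 0.72 = 0.21024
  Quiisitis: 0.194 × 0.11 = 0.02134
The unnormalized weights sum to 0.46292.
P(Silis infection | evidence) = 0.08959 / 0.46292 ≈ 0.194.

0.194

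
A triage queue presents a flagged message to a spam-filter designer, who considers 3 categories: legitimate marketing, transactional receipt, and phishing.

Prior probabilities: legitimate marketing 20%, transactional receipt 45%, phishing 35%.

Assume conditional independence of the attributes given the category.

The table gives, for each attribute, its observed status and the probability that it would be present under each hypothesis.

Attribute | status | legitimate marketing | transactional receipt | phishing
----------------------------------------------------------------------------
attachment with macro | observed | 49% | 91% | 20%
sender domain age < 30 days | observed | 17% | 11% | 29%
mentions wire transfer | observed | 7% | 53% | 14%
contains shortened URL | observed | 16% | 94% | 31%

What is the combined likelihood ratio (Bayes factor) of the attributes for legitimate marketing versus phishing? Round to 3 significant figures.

0.371

The Bayes factor is the ratio of the joint likelihoods of the attribute pattern under the two hypotheses.
  legitimate marketing: 0.49 × 0.17 × 0.07 × 0.16 = 0.00093296
  phishing: 0.20 × 0.29 × 0.14 × 0.31 = 0.0025172
Bayes factor = 0.00093296 / 0.0025172 ≈ 0.371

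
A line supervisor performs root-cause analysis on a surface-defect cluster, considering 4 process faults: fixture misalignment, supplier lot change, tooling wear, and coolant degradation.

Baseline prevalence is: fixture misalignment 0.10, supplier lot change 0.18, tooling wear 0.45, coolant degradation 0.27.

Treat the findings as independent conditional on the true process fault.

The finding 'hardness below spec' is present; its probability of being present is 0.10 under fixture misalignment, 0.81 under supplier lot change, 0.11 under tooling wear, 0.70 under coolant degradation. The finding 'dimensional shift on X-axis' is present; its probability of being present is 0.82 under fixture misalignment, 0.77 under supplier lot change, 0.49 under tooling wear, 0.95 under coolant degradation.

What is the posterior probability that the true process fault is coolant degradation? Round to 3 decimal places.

0.554

Multiply each prior by the joint likelihood of the evidence pattern:
  fixture misalignment: 0.10 × 0.10 × 0.82 = 0.0082
  supplier lot change: 0.18 × 0.81 × 0.77 = 0.11227
  tooling wear: 0.45 × 0.11 × 0.49 = 0.024255
  coolant degradation: 0.27 × 0.70 × 0.95 = 0.17955
Marginal likelihood of the evidence = 0.32427.
P(coolant degradation | evidence) = 0.17955 / 0.32427 ≈ 0.554.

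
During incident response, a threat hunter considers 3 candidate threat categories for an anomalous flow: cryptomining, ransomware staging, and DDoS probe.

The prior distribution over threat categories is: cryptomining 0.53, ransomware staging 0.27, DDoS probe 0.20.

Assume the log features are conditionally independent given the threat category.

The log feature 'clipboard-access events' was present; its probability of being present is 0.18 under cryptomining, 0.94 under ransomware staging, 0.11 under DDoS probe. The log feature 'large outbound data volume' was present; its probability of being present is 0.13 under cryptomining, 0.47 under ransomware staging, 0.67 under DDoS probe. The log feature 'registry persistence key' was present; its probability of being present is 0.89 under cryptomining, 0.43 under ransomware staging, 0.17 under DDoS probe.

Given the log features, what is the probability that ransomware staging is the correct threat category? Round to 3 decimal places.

0.791

Multiply each prior by the joint likelihood of the log feature pattern:
  cryptomining: 0.53 × 0.18 × 0.13 × 0.89 = 0.011038
  ransomware staging: 0.27 × 0.94 × 0.47 × 0.43 = 0.051293
  DDoS probe: 0.20 × 0.11 × 0.67 × 0.17 = 0.0025058
Marginal likelihood of the evidence = 0.064837.
P(ransomware staging | evidence) = 0.051293 / 0.064837 ≈ 0.791.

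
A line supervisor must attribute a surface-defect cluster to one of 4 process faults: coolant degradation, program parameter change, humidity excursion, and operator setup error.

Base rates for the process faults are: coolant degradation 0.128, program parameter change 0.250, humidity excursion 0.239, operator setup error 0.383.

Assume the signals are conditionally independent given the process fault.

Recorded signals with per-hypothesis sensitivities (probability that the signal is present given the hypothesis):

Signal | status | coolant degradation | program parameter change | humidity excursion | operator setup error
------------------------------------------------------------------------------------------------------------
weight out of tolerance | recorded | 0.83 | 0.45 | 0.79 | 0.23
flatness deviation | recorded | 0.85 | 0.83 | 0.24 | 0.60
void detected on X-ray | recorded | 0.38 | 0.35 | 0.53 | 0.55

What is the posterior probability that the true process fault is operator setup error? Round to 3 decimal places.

By Bayes' rule with conditional independence, the unnormalized weight for each hypothesis is prior × ∏ likelihoods:
  coolant degradation: 0.128 × 0.83 × 0.85 × 0.38 = 0.034316
  program parameter change: 0.250 × 0.45 × 0.83 × 0.35 = 0.032681
  humidity excursion: 0.239 × 0.79 × 0.24 × 0.53 = 0.024017
  operator setup error: 0.383 × 0.23 × 0.60 × 0.55 = 0.02907
The unnormalized weights sum to 0.12008.
P(operator setup error | evidence) = 0.02907 / 0.12008 ≈ 0.242.

0.242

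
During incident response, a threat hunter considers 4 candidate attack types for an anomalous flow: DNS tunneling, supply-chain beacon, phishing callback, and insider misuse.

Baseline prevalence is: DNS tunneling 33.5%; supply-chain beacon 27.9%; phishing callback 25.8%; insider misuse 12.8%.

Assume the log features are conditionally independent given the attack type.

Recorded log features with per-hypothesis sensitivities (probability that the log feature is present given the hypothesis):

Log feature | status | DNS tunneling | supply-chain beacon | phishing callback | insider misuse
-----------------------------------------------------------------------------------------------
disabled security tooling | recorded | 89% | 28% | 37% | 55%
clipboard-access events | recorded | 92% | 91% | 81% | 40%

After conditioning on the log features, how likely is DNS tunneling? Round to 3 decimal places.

0.608

Multiply each prior by the joint likelihood of the log feature pattern:
  DNS tunneling: 0.335 × 0.89 × 0.92 = 0.2743
  supply-chain beacon: 0.279 × 0.28 × 0.91 = 0.071089
  phishing callback: 0.258 × 0.37 × 0.81 = 0.077323
  insider misuse: 0.128 × 0.55 × 0.40 = 0.02816
The unnormalized weights sum to 0.45087.
P(DNS tunneling | evidence) = 0.2743 / 0.45087 ≈ 0.608.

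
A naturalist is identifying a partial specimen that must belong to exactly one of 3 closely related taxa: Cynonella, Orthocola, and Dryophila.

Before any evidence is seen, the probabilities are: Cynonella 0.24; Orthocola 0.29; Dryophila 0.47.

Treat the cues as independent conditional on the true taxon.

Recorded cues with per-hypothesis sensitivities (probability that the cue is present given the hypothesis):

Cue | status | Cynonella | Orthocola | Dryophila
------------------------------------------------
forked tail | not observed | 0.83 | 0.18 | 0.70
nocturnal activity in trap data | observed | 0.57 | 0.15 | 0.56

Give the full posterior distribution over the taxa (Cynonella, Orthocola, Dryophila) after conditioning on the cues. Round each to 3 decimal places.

By Bayes' rule with conditional independence, the unnormalized weight for each hypothesis is prior × ∏ likelihoods (using 1 − P(present | H) for each absent cue):
  Cynonella: 0.24 × (1 − 0.83) × 0.57 = 0.023256
  Orthocola: 0.29 × (1 − 0.18) × 0.15 = 0.03567
  Dryophila: 0.47 × (1 − 0.70) × 0.56 = 0.07896
The unnormalized weights sum to 0.13789.
P(Cynonella | evidence) = 0.023256 / 0.13789 ≈ 0.169
P(Orthocola | evidence) = 0.03567 / 0.13789 ≈ 0.259
P(Dryophila | evidence) = 0.07896 / 0.13789 ≈ 0.573

0.169, 0.259, 0.573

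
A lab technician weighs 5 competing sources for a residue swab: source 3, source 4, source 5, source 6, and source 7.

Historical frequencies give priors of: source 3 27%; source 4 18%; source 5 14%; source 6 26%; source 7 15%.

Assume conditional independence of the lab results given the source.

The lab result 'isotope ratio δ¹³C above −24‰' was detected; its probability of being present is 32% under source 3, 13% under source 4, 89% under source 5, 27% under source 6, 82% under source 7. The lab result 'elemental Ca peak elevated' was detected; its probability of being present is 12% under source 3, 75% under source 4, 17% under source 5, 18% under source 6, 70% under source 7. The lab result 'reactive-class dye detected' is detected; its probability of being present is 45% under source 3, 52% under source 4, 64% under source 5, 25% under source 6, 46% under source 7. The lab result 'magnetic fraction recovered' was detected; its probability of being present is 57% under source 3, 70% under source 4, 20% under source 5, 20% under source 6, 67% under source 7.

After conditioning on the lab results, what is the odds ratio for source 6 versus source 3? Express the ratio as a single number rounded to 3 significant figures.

0.238

Unnormalized posterior weight (prior times the lab result likelihoods) for each of the two hypotheses:
  source 6: 0.26 × 0.27 × 0.18 × 0.25 × 0.20 = 0.0006318
  source 3: 0.27 × 0.32 × 0.12 × 0.45 × 0.57 = 0.0026594
Posterior odds = 0.0006318 / 0.0026594 ≈ 0.238.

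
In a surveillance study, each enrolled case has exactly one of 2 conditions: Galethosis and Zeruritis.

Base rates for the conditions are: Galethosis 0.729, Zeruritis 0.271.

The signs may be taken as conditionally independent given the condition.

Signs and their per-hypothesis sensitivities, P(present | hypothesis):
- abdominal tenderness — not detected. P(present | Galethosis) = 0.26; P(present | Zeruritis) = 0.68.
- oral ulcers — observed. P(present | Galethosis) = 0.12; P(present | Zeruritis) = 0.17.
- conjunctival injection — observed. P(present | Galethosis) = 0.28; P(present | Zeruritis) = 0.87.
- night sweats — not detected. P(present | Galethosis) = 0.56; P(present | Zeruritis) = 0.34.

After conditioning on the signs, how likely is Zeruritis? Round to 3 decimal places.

0.515

By Bayes' rule with conditional independence, the unnormalized weight for each hypothesis is prior × ∏ likelihoods (using 1 − P(present | H) for each absent sign):
  Galethosis: 0.729 × (1 − 0.26) × 0.12 × 0.28 × (1 − 0.56) = 0.0079754
  Zeruritis: 0.271 × (1 − 0.68) × 0.17 × 0.87 × (1 − 0.34) = 0.0084651
Marginal likelihood of the evidence = 0.01644.
P(Zeruritis | evidence) = 0.0084651 / 0.01644 ≈ 0.515.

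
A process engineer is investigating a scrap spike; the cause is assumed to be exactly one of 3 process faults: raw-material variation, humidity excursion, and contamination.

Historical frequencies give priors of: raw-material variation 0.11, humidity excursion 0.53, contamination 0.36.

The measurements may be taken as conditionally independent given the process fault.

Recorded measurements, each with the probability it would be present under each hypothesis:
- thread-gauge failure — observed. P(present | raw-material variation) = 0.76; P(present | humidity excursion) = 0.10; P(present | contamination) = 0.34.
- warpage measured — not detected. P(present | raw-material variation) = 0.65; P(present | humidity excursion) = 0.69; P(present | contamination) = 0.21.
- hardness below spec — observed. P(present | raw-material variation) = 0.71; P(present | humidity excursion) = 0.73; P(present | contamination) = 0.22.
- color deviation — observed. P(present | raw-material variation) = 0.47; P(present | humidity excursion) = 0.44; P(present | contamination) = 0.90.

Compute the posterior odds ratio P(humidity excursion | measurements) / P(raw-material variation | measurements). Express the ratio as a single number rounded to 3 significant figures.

0.540

Posterior odds equal prior odds times the likelihood ratio; only the two competing hypotheses matter (using 1 − P(present | H) for each absent measurement).
  humidity excursion: 0.53 × 0.10 × (1 − 0.69) × 0.73 × 0.44 = 0.0052773
  raw-material variation: 0.11 × 0.76 × (1 − 0.65) × 0.71 × 0.47 = 0.0097641
Odds(humidity excursion : raw-material variation) = 0.0052773 / 0.0097641 ≈ 0.540.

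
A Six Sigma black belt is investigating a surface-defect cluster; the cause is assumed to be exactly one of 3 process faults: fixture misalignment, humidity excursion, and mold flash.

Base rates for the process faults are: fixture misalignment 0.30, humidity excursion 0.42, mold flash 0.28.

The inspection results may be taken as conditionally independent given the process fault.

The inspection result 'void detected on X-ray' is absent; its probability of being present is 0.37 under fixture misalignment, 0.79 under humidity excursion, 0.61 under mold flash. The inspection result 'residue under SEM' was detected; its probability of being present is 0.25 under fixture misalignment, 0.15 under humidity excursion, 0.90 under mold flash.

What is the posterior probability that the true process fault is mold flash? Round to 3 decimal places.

0.619

Multiply each prior by the joint likelihood of the inspection result pattern (using 1 − P(present | H) for each absent inspection result):
  fixture misalignment: 0.30 × (1 − 0.37) × 0.25 = 0.04725
  humidity excursion: 0.42 × (1 − 0.79) × 0.15 = 0.01323
  mold flash: 0.28 × (1 − 0.61) × 0.90 = 0.09828
The unnormalized weights sum to 0.15876.
P(mold flash | evidence) = 0.09828 / 0.15876 ≈ 0.619.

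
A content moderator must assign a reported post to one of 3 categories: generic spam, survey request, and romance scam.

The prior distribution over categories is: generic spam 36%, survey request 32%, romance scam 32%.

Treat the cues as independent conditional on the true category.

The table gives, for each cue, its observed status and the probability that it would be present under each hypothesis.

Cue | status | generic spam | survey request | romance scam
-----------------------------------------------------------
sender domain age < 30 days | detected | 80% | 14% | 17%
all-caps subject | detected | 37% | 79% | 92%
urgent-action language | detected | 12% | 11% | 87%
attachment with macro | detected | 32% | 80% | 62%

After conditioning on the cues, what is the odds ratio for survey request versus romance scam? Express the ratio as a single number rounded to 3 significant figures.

The normalizing constant cancels in an odds ratio, so compute prior × likelihood for the two hypotheses only:
  survey request: 0.32 × 0.14 × 0.79 × 0.11 × 0.80 = 0.0031145
  romance scam: 0.32 × 0.17 × 0.92 × 0.87 × 0.62 = 0.026996
Posterior odds = 0.0031145 / 0.026996 ≈ 0.115.

0.115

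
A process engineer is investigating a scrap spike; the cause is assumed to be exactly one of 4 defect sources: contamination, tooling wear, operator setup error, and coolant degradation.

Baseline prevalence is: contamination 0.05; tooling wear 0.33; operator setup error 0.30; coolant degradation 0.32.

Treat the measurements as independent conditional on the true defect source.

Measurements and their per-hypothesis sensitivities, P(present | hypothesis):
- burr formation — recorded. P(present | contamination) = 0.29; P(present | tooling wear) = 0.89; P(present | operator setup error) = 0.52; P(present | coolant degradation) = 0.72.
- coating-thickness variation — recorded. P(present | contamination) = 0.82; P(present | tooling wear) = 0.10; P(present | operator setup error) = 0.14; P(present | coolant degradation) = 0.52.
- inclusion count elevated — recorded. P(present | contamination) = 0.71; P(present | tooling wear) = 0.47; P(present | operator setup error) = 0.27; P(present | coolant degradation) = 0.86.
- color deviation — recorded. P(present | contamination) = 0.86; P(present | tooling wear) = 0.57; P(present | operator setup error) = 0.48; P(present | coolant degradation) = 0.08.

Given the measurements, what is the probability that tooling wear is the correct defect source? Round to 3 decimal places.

Multiply each prior by the joint likelihood of the measurement pattern:
  contamination: 0.05 × 0.29 × 0.82 × 0.71 × 0.86 = 0.00726
  tooling wear: 0.33 × 0.89 × 0.10 × 0.47 × 0.57 = 0.0078682
  operator setup error: 0.30 × 0.52 × 0.14 × 0.27 × 0.48 = 0.0028305
  coolant degradation: 0.32 × 0.72 × 0.52 × 0.86 × 0.08 = 0.0082428
Normalizing constant Z = 0.00726 + 0.0078682 + 0.0028305 + 0.0082428 = 0.026202.
P(tooling wear | evidence) = 0.0078682 / 0.026202 ≈ 0.300.

0.300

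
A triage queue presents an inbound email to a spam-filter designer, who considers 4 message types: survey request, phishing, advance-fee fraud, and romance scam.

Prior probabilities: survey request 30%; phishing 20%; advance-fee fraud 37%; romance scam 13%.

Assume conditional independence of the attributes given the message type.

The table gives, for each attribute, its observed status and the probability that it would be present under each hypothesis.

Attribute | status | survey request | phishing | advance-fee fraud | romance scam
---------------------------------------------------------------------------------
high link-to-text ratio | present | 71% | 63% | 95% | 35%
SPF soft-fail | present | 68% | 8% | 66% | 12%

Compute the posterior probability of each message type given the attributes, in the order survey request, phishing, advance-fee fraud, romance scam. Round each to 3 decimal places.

0.369, 0.026, 0.591, 0.014

For each hypothesis, the unnormalized posterior weight is prior × product of the attribute likelihoods:
  survey request: 0.30 × 0.71 × 0.68 = 0.14484
  phishing: 0.20 × 0.63 × 0.08 = 0.01008
  advance-fee fraud: 0.37 × 0.95 × 0.66 = 0.23199
  romance scam: 0.13 × 0.35 × 0.12 = 0.00546
Normalizing constant Z = 0.14484 + 0.01008 + 0.23199 + 0.00546 = 0.39237.
P(survey request | evidence) = 0.14484 / 0.39237 ≈ 0.369
P(phishing | evidence) = 0.01008 / 0.39237 ≈ 0.026
P(advance-fee fraud | evidence) = 0.23199 / 0.39237 ≈ 0.591
P(romance scam | evidence) = 0.00546 / 0.39237 ≈ 0.014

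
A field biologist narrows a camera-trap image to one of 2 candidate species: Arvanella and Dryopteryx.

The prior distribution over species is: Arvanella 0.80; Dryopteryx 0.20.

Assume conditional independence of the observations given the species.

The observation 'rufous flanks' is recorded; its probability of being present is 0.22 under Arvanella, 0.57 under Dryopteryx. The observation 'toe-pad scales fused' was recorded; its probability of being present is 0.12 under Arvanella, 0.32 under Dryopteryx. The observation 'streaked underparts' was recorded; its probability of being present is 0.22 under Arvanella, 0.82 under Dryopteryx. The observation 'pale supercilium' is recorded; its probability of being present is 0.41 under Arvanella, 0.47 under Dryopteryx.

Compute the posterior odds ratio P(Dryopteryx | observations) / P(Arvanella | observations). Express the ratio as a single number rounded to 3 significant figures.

Posterior odds equal prior odds times the likelihood ratio; only the two competing hypotheses matter.
  Dryopteryx: 0.20 × 0.57 × 0.32 × 0.82 × 0.47 = 0.014059
  Arvanella: 0.80 × 0.22 × 0.12 × 0.22 × 0.41 = 0.001905
Posterior odds = 0.014059 / 0.001905 ≈ 7.38.

7.38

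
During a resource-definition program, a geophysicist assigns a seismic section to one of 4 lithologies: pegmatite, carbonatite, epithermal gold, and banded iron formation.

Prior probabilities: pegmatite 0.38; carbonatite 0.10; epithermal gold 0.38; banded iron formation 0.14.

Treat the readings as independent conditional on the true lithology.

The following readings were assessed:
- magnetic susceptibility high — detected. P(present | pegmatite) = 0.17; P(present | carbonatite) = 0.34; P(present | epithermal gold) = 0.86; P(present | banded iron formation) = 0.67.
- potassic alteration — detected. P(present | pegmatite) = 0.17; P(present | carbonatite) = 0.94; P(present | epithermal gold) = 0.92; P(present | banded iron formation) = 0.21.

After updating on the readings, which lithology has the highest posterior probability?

epithermal gold

Multiply each prior by the joint likelihood of the reading pattern:
  pegmatite: 0.38 × 0.17 × 0.17 = 0.010982
  carbonatite: 0.10 × 0.34 × 0.94 = 0.03196
  epithermal gold: 0.38 × 0.86 × 0.92 = 0.30066
  banded iron formation: 0.14 × 0.67 × 0.21 = 0.019698
Normalizing constant Z = 0.010982 + 0.03196 + 0.30066 + 0.019698 = 0.3633.
P(pegmatite | evidence) ≈ 0.010982 / 0.3633 ≈ 0.030
P(carbonatite | evidence) ≈ 0.03196 / 0.3633 ≈ 0.088
P(epithermal gold | evidence) ≈ 0.30066 / 0.3633 ≈ 0.828
P(banded iron formation | evidence) ≈ 0.019698 / 0.3633 ≈ 0.054
The largest is 0.828, so epithermal gold is most probable.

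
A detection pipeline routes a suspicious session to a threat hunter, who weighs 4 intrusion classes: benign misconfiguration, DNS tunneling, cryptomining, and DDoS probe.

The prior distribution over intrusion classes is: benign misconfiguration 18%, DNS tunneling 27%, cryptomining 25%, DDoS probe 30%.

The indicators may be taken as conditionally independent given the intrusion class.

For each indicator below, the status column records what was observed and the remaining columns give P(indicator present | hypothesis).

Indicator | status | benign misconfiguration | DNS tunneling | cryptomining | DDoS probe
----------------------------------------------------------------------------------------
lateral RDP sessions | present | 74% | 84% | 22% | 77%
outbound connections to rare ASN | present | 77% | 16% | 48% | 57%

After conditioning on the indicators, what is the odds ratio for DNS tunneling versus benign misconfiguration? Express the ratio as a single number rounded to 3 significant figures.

Posterior odds equal prior odds times the likelihood ratio; only the two competing hypotheses matter.
  DNS tunneling: 0.27 × 0.84 × 0.16 = 0.036288
  benign misconfiguration: 0.18 × 0.74 × 0.77 = 0.10256
Odds(DNS tunneling : benign misconfiguration) = 0.036288 / 0.10256 ≈ 0.354.

0.354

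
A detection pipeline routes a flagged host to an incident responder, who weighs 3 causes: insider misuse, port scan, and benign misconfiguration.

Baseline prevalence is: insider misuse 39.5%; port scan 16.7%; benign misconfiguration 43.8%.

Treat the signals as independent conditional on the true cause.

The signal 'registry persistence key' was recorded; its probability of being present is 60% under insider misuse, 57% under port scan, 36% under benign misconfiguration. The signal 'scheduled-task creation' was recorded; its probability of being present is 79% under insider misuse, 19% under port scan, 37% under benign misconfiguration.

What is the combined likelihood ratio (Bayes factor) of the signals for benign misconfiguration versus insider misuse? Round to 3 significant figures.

0.281

The Bayes factor is the ratio of the joint likelihoods of the signal pattern under the two hypotheses.
  benign misconfiguration: 0.36 × 0.37 = 0.1332
  insider misuse: 0.60 × 0.79 = 0.474
Bayes factor = 0.1332 / 0.474 ≈ 0.281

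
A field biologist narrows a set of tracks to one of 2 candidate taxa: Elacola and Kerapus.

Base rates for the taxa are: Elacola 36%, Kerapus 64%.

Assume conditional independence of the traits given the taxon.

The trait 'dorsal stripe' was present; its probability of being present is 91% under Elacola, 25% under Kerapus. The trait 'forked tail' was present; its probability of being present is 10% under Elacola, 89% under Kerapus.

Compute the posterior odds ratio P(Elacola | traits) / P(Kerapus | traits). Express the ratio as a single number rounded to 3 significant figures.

0.230

Unnormalized posterior weight (prior times the trait likelihoods) for each of the two hypotheses:
  Elacola: 0.36 × 0.91 × 0.10 = 0.03276
  Kerapus: 0.64 × 0.25 × 0.89 = 0.1424
Odds(Elacola : Kerapus) = 0.03276 / 0.1424 ≈ 0.230.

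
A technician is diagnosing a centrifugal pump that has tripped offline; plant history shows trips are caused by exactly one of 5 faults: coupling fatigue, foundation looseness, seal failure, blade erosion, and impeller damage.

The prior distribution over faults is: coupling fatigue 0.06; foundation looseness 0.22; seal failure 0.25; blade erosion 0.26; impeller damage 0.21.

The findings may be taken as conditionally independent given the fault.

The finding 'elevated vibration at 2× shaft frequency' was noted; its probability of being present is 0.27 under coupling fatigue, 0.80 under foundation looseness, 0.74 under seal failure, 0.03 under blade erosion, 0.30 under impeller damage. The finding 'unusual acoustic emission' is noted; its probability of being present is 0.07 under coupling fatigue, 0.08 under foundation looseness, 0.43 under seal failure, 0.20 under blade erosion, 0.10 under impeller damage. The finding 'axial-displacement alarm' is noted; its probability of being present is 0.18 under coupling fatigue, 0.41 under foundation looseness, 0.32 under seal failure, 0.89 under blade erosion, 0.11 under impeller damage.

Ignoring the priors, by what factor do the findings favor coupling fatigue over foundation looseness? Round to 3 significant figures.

The Bayes factor is the ratio of the joint likelihoods of the evidence pattern under the two hypotheses.
  coupling fatigue: 0.27 × 0.07 × 0.18 = 0.003402
  foundation looseness: 0.80 × 0.08 × 0.41 = 0.02624
Bayes factor = 0.003402 / 0.02624 ≈ 0.130

0.130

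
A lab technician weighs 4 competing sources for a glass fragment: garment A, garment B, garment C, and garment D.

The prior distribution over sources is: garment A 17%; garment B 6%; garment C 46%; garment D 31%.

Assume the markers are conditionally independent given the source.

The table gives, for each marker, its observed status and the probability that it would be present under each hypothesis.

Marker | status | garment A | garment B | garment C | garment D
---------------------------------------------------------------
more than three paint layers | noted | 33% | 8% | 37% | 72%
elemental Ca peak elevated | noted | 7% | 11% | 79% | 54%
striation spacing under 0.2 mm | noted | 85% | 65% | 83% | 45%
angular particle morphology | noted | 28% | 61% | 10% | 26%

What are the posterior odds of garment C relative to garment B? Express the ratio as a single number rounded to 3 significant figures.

53.3

Posterior odds equal prior odds times the likelihood ratio; only the two competing hypotheses matter.
  garment C: 0.46 × 0.37 × 0.79 × 0.83 × 0.10 = 0.01116
  garment B: 0.06 × 0.08 × 0.11 × 0.65 × 0.61 = 0.00020935
Odds(garment C : garment B) = 0.01116 / 0.00020935 ≈ 53.3.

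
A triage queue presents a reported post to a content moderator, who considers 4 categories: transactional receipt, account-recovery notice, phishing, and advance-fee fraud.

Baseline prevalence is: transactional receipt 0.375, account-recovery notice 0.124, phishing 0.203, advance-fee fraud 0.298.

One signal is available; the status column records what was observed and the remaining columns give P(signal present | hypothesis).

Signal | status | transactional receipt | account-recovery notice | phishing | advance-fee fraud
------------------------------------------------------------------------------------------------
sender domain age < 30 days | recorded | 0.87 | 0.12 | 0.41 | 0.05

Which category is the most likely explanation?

By Bayes' rule, the unnormalized weight for each hypothesis is prior × likelihood:
  transactional receipt: 0.375 × 0.87 = 0.32625
  account-recovery notice: 0.124 × 0.12 = 0.01488
  phishing: 0.203 × 0.41 = 0.08323
  advance-fee fraud: 0.298 × 0.05 = 0.0149
Marginal likelihood of the evidence = 0.43926.
P(transactional receipt | evidence) ≈ 0.32625 / 0.43926 ≈ 0.743
P(account-recovery notice | evidence) ≈ 0.01488 / 0.43926 ≈ 0.034
P(phishing | evidence) ≈ 0.08323 / 0.43926 ≈ 0.189
P(advance-fee fraud | evidence) ≈ 0.0149 / 0.43926 ≈ 0.034
The largest is 0.743, so transactional receipt is most probable.

transactional receipt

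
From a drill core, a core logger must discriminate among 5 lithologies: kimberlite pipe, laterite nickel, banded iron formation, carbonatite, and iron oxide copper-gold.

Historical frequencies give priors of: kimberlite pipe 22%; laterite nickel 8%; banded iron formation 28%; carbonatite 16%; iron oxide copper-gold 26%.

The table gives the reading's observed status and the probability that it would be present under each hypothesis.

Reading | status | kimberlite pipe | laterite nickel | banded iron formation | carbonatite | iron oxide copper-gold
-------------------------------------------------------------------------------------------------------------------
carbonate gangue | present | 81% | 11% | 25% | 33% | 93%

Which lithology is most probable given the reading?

Multiply each prior by the likelihood of the reading:
  kimberlite pipe: 0.22 × 0.81 = 0.1782
  laterite nickel: 0.08 × 0.11 = 0.0088
  banded iron formation: 0.28 × 0.25 = 0.07
  carbonatite: 0.16 × 0.33 = 0.0528
  iron oxide copper-gold: 0.26 × 0.93 = 0.2418
Marginal likelihood of the evidence = 0.5516.
P(kimberlite pipe | evidence) ≈ 0.1782 / 0.5516 ≈ 0.323
P(laterite nickel | evidence) ≈ 0.0088 / 0.5516 ≈ 0.016
P(banded iron formation | evidence) ≈ 0.07 / 0.5516 ≈ 0.127
P(carbonatite | evidence) ≈ 0.0528 / 0.5516 ≈ 0.096
P(iron oxide copper-gold | evidence) ≈ 0.2418 / 0.5516 ≈ 0.438
The largest is 0.438, so iron oxide copper-gold is most probable.

iron oxide copper-gold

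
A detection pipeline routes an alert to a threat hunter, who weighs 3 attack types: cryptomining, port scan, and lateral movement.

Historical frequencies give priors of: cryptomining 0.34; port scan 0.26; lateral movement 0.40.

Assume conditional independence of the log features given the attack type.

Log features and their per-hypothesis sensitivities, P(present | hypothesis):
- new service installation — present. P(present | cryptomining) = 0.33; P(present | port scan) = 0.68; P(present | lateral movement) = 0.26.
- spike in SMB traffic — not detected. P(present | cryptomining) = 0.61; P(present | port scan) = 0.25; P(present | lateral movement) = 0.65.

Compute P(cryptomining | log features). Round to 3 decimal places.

By Bayes' rule with conditional independence, the unnormalized weight for each hypothesis is prior × ∏ likelihoods (using 1 − P(present | H) for each absent log feature):
  cryptomining: 0.34 × 0.33 × (1 − 0.61) = 0.043758
  port scan: 0.26 × 0.68 × (1 − 0.25) = 0.1326
  lateral movement: 0.40 × 0.26 × (1 − 0.65) = 0.0364
Marginal likelihood of the evidence = 0.21276.
P(cryptomining | evidence) = 0.043758 / 0.21276 ≈ 0.206.

0.206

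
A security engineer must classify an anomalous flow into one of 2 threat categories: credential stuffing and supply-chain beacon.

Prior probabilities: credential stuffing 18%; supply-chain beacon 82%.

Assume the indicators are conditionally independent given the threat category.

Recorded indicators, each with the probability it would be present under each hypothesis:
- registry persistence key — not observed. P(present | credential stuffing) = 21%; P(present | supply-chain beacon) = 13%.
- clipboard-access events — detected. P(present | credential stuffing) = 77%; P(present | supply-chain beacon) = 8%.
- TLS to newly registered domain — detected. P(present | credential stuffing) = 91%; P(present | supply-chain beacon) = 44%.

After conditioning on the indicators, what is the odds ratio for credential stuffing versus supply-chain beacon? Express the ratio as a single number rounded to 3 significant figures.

Posterior odds equal prior odds times the likelihood ratio; only the two competing hypotheses matter (using 1 − P(present | H) for each absent indicator).
  credential stuffing: 0.18 × (1 − 0.21) × 0.77 × 0.91 = 0.09964
  supply-chain beacon: 0.82 × (1 − 0.13) × 0.08 × 0.44 = 0.025112
Odds(credential stuffing : supply-chain beacon) = 0.09964 / 0.025112 ≈ 3.97.

3.97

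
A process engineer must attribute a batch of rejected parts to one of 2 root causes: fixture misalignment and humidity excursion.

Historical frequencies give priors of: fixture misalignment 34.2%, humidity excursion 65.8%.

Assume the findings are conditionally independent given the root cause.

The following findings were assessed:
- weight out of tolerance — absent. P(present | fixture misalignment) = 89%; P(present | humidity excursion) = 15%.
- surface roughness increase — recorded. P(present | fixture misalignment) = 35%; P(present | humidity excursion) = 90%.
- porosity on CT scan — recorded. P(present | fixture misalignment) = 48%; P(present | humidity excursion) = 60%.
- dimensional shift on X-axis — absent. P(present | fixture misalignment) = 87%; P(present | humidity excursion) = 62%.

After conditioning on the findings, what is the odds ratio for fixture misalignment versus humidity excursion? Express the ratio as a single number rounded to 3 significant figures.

0.00716

The normalizing constant cancels in an odds ratio, so compute prior × likelihood for the two hypotheses only (using 1 − P(present | H) for each absent finding):
  fixture misalignment: 0.342 × (1 − 0.89) × 0.35 × 0.48 × (1 − 0.87) = 0.00082162
  humidity excursion: 0.658 × (1 − 0.15) × 0.90 × 0.60 × (1 − 0.62) = 0.11477
Odds(fixture misalignment : humidity excursion) = 0.00082162 / 0.11477 ≈ 0.00716.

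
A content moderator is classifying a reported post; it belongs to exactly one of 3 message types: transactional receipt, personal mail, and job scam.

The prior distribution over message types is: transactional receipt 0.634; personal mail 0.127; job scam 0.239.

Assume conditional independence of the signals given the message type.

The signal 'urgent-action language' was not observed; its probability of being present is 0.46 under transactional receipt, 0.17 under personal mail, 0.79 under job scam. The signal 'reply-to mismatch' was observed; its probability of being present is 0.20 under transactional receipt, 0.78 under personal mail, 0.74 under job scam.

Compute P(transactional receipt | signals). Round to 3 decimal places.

By Bayes' rule with conditional independence, the unnormalized weight for each hypothesis is prior × ∏ likelihoods (using 1 − P(present | H) for each absent signal):
  transactional receipt: 0.634 × (1 − 0.46) × 0.20 = 0.068472
  personal mail: 0.127 × (1 − 0.17) × 0.78 = 0.08222
  job scam: 0.239 × (1 − 0.79) × 0.74 = 0.037141
The unnormalized weights sum to 0.18783.
P(transactional receipt | evidence) = 0.068472 / 0.18783 ≈ 0.365.

0.365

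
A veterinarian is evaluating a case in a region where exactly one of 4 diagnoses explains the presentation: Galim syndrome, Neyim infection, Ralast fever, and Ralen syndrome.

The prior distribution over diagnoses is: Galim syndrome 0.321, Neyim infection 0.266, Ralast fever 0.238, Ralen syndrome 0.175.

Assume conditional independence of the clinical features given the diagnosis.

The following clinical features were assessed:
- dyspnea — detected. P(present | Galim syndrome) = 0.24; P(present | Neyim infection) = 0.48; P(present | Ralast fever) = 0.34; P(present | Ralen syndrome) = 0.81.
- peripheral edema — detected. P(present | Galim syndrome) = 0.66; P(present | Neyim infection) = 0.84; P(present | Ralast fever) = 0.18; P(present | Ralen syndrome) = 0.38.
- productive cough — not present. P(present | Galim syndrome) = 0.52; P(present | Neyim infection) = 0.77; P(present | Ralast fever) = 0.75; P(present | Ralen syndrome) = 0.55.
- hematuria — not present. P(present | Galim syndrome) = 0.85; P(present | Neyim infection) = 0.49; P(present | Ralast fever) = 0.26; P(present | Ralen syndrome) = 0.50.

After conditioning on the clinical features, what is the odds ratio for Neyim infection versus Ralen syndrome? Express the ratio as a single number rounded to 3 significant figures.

Posterior odds equal prior odds times the likelihood ratio; only the two competing hypotheses matter (using 1 − P(present | H) for each absent clinical feature).
  Neyim infection: 0.266 × 0.48 × 0.84 × (1 − 0.77) × (1 − 0.49) = 0.012581
  Ralen syndrome: 0.175 × 0.81 × 0.38 × (1 − 0.55) × (1 − 0.50) = 0.01212
Posterior odds = 0.012581 / 0.01212 ≈ 1.04.

1.04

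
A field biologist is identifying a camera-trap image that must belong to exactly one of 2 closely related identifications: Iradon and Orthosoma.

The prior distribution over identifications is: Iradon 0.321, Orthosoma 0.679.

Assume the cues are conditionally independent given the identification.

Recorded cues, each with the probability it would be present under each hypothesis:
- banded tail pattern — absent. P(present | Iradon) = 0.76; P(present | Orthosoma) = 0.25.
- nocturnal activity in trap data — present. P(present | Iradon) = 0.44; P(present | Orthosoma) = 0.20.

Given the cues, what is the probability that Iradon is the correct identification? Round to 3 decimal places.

Multiply each prior by the joint likelihood of the cue pattern (using 1 − P(present | H) for each absent cue):
  Iradon: 0.321 × (1 − 0.76) × 0.44 = 0.033898
  Orthosoma: 0.679 × (1 − 0.25) × 0.20 = 0.10185
Marginal likelihood of the evidence = 0.13575.
P(Iradon | evidence) = 0.033898 / 0.13575 ≈ 0.250.

0.250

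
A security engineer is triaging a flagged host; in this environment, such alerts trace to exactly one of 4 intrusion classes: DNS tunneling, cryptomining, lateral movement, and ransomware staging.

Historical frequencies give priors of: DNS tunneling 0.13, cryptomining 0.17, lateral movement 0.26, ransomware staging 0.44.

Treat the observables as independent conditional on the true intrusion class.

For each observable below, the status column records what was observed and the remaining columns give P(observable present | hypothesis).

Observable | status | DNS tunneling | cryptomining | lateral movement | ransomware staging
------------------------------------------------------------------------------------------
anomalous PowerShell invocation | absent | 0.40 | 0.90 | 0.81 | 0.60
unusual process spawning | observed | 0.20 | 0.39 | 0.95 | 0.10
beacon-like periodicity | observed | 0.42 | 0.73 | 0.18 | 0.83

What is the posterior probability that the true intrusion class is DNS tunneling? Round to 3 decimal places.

By Bayes' rule with conditional independence, the unnormalized weight for each hypothesis is prior × ∏ likelihoods (using 1 − P(present | H) for each absent observable):
  DNS tunneling: 0.13 × (1 − 0.40) × 0.20 × 0.42 = 0.006552
  cryptomining: 0.17 × (1 − 0.90) × 0.39 × 0.73 = 0.0048399
  lateral movement: 0.26 × (1 − 0.81) × 0.95 × 0.18 = 0.0084474
  ransomware staging: 0.44 × (1 − 0.60) × 0.10 × 0.83 = 0.014608
The unnormalized weights sum to 0.034447.
P(DNS tunneling | evidence) = 0.006552 / 0.034447 ≈ 0.190.

0.190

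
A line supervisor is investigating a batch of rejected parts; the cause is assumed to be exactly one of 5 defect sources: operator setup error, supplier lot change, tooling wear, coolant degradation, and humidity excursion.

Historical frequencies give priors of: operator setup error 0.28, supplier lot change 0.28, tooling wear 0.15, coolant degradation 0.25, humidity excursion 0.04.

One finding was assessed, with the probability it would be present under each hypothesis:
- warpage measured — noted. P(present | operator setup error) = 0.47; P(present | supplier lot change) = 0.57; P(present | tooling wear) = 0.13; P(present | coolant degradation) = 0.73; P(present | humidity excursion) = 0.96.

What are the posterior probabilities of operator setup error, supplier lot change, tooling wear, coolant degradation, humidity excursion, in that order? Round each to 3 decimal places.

For each hypothesis, the unnormalized posterior weight is prior × likelihood:
  operator setup error: 0.28 × 0.47 = 0.1316
  supplier lot change: 0.28 × 0.57 = 0.1596
  tooling wear: 0.15 × 0.13 = 0.0195
  coolant degradation: 0.25 × 0.73 = 0.1825
  humidity excursion: 0.04 × 0.96 = 0.0384
Normalizing constant Z = 0.1316 + 0.1596 + 0.0195 + 0.1825 + 0.0384 = 0.5316.
P(operator setup error | evidence) = 0.1316 / 0.5316 ≈ 0.248
P(supplier lot change | evidence) = 0.1596 / 0.5316 ≈ 0.300
P(tooling wear | evidence) = 0.0195 / 0.5316 ≈ 0.037
P(coolant degradation | evidence) = 0.1825 / 0.5316 ≈ 0.343
P(humidity excursion | evidence) = 0.0384 / 0.5316 ≈ 0.072

0.248, 0.300, 0.037, 0.343, 0.072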